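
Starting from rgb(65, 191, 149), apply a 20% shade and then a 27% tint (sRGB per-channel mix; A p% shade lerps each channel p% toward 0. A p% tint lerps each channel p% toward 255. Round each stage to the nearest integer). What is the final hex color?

Lerp each channel 20% toward 0:
  R: 65 − 13 = 52 → 52
  G: 191 + 0.2×(0−191) = 191 − 38.2 = 152.8 → 153
  B: 149 + 0.2×(0−149) = 149 − 29.8 = 119.2 → 119
After the shade: rgb(52, 153, 119) = #349977.
Lerp each channel 27% toward 255:
  R: 52 + 0.27×(255−52) = 52 + 54.81 = 106.81 → 107
  G: 153 + 0.27×(255−153) = 153 + 27.54 = 180.54 → 181
  B: 119 + 0.27×(255−119) = 119 + 36.72 = 155.72 → 156
rgb(107, 181, 156) = #6BB59C.

#6BB59C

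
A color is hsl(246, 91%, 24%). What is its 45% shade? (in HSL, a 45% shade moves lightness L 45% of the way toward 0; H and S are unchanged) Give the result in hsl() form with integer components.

L moves 45% from 24 toward 0: 24 − 10.8 = 13.2 → 13.
H and S are unchanged.

hsl(246, 91%, 13%)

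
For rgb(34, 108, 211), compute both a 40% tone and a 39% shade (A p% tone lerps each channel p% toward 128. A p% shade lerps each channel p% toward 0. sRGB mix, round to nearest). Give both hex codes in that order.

#4874b2, #154281

40% tone:
  R: 34 + 37.6 = 71.6 → 72
  G: 108 + 8 = 116 → 116
  B: 211 + 0.4×(128−211) = 211 − 33.2 = 177.8 → 178
  → #4874b2
39% shade:
  R: 34 + 0.39×(0−34) = 34 − 13.26 = 20.74 → 21
  G: 108 − 42.12 = 65.88 → 66
  B: 211 − 82.29 = 128.71 → 129
  → #154281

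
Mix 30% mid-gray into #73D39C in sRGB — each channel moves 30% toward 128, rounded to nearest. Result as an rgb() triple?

#73D39C is rgb(115, 211, 156).
Lerp each channel 30% toward 128:
  R: 115 + 0.3×(128−115) = 115 + 3.9 = 118.9 → 119
  G: 211 + 0.3×(128−211) = 211 − 24.9 = 186.1 → 186
  B: 156 − 8.4 = 147.6 → 148

rgb(119, 186, 148)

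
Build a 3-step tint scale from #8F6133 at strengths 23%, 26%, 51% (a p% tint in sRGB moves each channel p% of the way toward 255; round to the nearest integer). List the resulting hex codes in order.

#8F6133 is rgb(143, 97, 51).
23%: (143 + 25.76 = 168.76→169, 97 + 36.34 = 133.34→133, 51 + 46.92 = 97.92→98) → #A98562
26%: (143 + 29.12 = 172.12→172, 97 + 41.08 = 138.08→138, 51 + 53.04 = 104.04→104) → #AC8A68
51%: (143 + 57.12 = 200.12→200, 97 + 80.58 = 177.58→178, 51 + 104.04 = 155.04→155) → #C8B29B

#A98562, #AC8A68, #C8B29B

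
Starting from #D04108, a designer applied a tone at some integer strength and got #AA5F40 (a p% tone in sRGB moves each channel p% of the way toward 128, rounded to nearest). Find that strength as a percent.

47%

#D04108 is rgb(208, 65, 8); #AA5F40 is rgb(170, 95, 64).
On the B channel (widest range): 64 ≈ 8 + (p/100)(128 − 8), so p ≈ 100×(64 − 8)/(128 − 8) = 5600/120 = 46.67.
p = 47 reproduces all three channels after rounding.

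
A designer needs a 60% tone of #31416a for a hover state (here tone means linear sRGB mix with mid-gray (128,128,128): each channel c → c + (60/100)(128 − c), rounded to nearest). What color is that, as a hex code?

#606777

#31416a is rgb(49, 65, 106).
A 60% tone moves each channel 60% toward 128:
  R: 49 + 0.6×(128−49) = 49 + 47.4 = 96.4 → 96
  G: 65 + 0.6×(128−65) = 65 + 37.8 = 102.8 → 103
  B: 106 + 13.2 = 119.2 → 119
rgb(96, 103, 119) = #606777.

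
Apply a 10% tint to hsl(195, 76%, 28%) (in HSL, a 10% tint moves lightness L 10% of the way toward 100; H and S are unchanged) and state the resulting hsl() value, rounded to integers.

L moves 10% from 28 toward 100: 28 + 7.2 = 35.2 → 35.
H and S are unchanged.

hsl(195, 76%, 35%)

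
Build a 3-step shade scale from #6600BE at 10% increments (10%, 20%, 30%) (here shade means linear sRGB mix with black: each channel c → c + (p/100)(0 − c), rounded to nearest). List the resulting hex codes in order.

#5C00AB, #520098, #470085

#6600BE is rgb(102, 0, 190).
10%: (102 − 10.2 = 91.8→92, 0→0, 190 − 19 = 171→171) → #5C00AB
20%: (102 − 20.4 = 81.6→82, 0→0, 190 − 38 = 152→152) → #520098
30%: (102 − 30.6 = 71.4→71, 0→0, 190 − 57 = 133→133) → #470085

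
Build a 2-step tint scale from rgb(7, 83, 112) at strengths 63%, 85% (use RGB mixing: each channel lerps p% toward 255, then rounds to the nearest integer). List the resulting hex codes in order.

63%: (7 + 156.24 = 163.24→163, 83 + 108.36 = 191.36→191, 112 + 90.09 = 202.09→202) → #A3BFCA
85%: (7 + 210.8 = 217.8→218, 83 + 146.2 = 229.2→229, 112 + 121.55 = 233.55→234) → #DAE5EA

#A3BFCA, #DAE5EA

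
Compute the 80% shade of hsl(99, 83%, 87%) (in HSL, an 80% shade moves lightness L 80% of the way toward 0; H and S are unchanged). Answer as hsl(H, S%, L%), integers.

L moves 80% from 87 toward 0: 87 − 69.6 = 17.4 → 17.
H and S are unchanged.

hsl(99, 83%, 17%)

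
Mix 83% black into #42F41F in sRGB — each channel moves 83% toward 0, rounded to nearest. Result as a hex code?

#0B2905

#42F41F is rgb(66, 244, 31).
An 83% shade moves each channel 83% toward 0:
  R: 66 + 0.83×(0−66) = 66 − 54.78 = 11.22 → 11
  G: 244 − 202.52 = 41.48 → 41
  B: 31 − 25.73 = 5.27 → 5
rgb(11, 41, 5) = #0B2905.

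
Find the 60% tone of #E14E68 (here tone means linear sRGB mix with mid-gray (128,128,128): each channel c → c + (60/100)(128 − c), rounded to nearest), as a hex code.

#E14E68 is rgb(225, 78, 104).
A 60% tone moves each channel 60% toward 128:
  R: 225 + 0.6×(128−225) = 225 − 58.2 = 166.8 → 167
  G: 78 + 30 = 108 → 108
  B: 104 + 14.4 = 118.4 → 118
rgb(167, 108, 118) = #A76C76.

#A76C76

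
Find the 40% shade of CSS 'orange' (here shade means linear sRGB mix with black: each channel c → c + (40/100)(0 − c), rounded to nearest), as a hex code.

#996300

CSS orange is rgb(255, 165, 0).
Per channel, c → c + 0.4(0 − c):
  R: 255 − 102 = 153 → 153
  G: 165 + 0.4×(0−165) = 165 − 66 = 99 → 99
  B: 0 + 0.4×(0−0) = 0 + 0 = 0 → 0
rgb(153, 99, 0) = #996300.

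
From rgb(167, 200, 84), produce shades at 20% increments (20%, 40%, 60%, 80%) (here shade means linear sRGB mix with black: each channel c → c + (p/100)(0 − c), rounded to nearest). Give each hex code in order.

#86a043, #647832, #435022, #212811

20%: (167 − 33.4 = 133.6→134, 200 − 40 = 160→160, 84 − 16.8 = 67.2→67) → #86a043
40%: (167 − 66.8 = 100.2→100, 200 − 80 = 120→120, 84 − 33.6 = 50.4→50) → #647832
60%: (167 − 100.2 = 66.8→67, 200 − 120 = 80→80, 84 − 50.4 = 33.6→34) → #435022
80%: (167 − 133.6 = 33.4→33, 200 − 160 = 40→40, 84 − 67.2 = 16.8→17) → #212811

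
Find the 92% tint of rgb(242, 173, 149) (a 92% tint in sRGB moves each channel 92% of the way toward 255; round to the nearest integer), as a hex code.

Per channel, c → c + 0.92(255 − c):
  R: 242 + 0.92×(255−242) = 242 + 11.96 = 253.96 → 254
  G: 173 + 0.92×(255−173) = 173 + 75.44 = 248.44 → 248
  B: 149 + 0.92×(255−149) = 149 + 97.52 = 246.52 → 247
rgb(254, 248, 247) = #FEF8F7.

#FEF8F7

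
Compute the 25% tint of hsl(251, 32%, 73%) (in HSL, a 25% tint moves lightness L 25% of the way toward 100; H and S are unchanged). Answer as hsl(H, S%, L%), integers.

L moves 25% from 73 toward 100: 73 + 6.75 = 79.75 → 80.
H and S are unchanged.

hsl(251, 32%, 80%)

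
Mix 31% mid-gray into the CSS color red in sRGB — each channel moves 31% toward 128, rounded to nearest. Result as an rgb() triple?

rgb(216, 40, 40)

CSS red is rgb(255, 0, 0).
Per channel, c → c + 0.31(128 − c):
  R: 255 − 39.37 = 215.63 → 216
  G: 0 + 39.68 = 39.68 → 40
  B: 0 + 0.31×(128−0) = 0 + 39.68 = 39.68 → 40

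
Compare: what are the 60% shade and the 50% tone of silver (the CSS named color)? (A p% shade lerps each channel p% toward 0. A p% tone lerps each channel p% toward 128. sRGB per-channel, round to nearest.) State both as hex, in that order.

#4d4d4d, #a0a0a0

CSS silver is rgb(192, 192, 192).
60% shade:
  R: 192 + 0.6×(0−192) = 192 − 115.2 = 76.8 → 77
  G: 192 − 115.2 = 76.8 → 77
  B: 192 + 0.6×(0−192) = 192 − 115.2 = 76.8 → 77
  → #4d4d4d
50% tone:
  R: 192 − 32 = 160 → 160
  G: 192 + 0.5×(128−192) = 192 − 32 = 160 → 160
  B: 192 + 0.5×(128−192) = 192 − 32 = 160 → 160
  → #a0a0a0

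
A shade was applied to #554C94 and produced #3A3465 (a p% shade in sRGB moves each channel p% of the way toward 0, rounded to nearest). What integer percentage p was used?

#554C94 is rgb(85, 76, 148); #3A3465 is rgb(58, 52, 101).
On the B channel (widest range): 101 ≈ 148 + (p/100)(0 − 148), so p ≈ 100×(101 − 148)/(0 − 148) = -4700/-148 = 31.76.
p = 32 reproduces all three channels after rounding.

32%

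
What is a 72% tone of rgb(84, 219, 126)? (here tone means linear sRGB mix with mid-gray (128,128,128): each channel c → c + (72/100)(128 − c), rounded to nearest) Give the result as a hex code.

Lerp each channel 72% toward 128:
  R: 84 + 0.72×(128−84) = 84 + 31.68 = 115.68 → 116
  G: 219 + 0.72×(128−219) = 219 − 65.52 = 153.48 → 153
  B: 126 + 0.72×(128−126) = 126 + 1.44 = 127.44 → 127
rgb(116, 153, 127) = #74997F.

#74997F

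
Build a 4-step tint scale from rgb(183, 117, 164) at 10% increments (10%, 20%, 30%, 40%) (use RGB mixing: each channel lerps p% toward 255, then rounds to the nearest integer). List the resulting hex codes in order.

10%: (183 + 7.2 = 190.2→190, 117 + 13.8 = 130.8→131, 164 + 9.1 = 173.1→173) → #be83ad
20%: (183 + 14.4 = 197.4→197, 117 + 27.6 = 144.6→145, 164 + 18.2 = 182.2→182) → #c591b6
30%: (183 + 21.6 = 204.6→205, 117 + 41.4 = 158.4→158, 164 + 27.3 = 191.3→191) → #cd9ebf
40%: (183 + 28.8 = 211.8→212, 117 + 55.2 = 172.2→172, 164 + 36.4 = 200.4→200) → #d4acc8

#be83ad, #c591b6, #cd9ebf, #d4acc8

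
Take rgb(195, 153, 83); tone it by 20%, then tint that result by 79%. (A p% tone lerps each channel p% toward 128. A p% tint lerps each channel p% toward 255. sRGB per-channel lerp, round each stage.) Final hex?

A 20% tone moves each channel 20% toward 128:
  R: 195 + 0.2×(128−195) = 195 − 13.4 = 181.6 → 182
  G: 153 + 0.2×(128−153) = 153 − 5 = 148 → 148
  B: 83 + 0.2×(128−83) = 83 + 9 = 92 → 92
After the tone: rgb(182, 148, 92) = #b6945c.
Lerp each channel 79% toward 255:
  R: 182 + 0.79×(255−182) = 182 + 57.67 = 239.67 → 240
  G: 148 + 0.79×(255−148) = 148 + 84.53 = 232.53 → 233
  B: 92 + 0.79×(255−92) = 92 + 128.77 = 220.77 → 221
rgb(240, 233, 221) = #f0e9dd.

#f0e9dd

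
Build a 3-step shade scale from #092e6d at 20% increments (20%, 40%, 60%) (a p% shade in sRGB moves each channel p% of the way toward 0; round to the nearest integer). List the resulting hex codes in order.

#092e6d is rgb(9, 46, 109).
20%: (9 − 1.8 = 7.2→7, 46 − 9.2 = 36.8→37, 109 − 21.8 = 87.2→87) → #072557
40%: (9 − 3.6 = 5.4→5, 46 − 18.4 = 27.6→28, 109 − 43.6 = 65.4→65) → #051c41
60%: (9 − 5.4 = 3.6→4, 46 − 27.6 = 18.4→18, 109 − 65.4 = 43.6→44) → #04122c

#072557, #051c41, #04122c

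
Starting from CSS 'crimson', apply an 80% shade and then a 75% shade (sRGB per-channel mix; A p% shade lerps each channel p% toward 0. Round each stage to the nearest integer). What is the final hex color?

#0B0103

CSS crimson is rgb(220, 20, 60).
Per channel, c → c + 0.8(0 − c):
  R: 220 + 0.8×(0−220) = 220 − 176 = 44 → 44
  G: 20 + 0.8×(0−20) = 20 − 16 = 4 → 4
  B: 60 − 48 = 12 → 12
After the shade: rgb(44, 4, 12) = #2C040C.
Lerp each channel 75% toward 0:
  R: 44 + 0.75×(0−44) = 44 − 33 = 11 → 11
  G: 4 − 3 = 1 → 1
  B: 12 − 9 = 3 → 3
rgb(11, 1, 3) = #0B0103.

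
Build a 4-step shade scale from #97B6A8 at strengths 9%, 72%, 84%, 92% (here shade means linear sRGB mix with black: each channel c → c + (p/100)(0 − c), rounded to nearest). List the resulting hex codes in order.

#89A699, #2A332F, #181D1B, #0C0F0D

#97B6A8 is rgb(151, 182, 168).
9%: (151 − 13.59 = 137.41→137, 182 − 16.38 = 165.62→166, 168 − 15.12 = 152.88→153) → #89A699
72%: (151 − 108.72 = 42.28→42, 182 − 131.04 = 50.96→51, 168 − 120.96 = 47.04→47) → #2A332F
84%: (151 − 126.84 = 24.16→24, 182 − 152.88 = 29.12→29, 168 − 141.12 = 26.88→27) → #181D1B
92%: (151 − 138.92 = 12.08→12, 182 − 167.44 = 14.56→15, 168 − 154.56 = 13.44→13) → #0C0F0D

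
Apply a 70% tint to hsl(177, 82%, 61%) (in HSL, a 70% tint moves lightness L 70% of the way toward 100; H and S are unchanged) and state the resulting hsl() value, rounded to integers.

L moves 70% from 61 toward 100: 61 + 27.3 = 88.3 → 88.
H and S are unchanged.

hsl(177, 82%, 88%)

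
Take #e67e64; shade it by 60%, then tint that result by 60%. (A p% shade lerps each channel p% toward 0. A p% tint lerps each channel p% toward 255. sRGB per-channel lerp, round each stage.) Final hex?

#beada9

#e67e64 is rgb(230, 126, 100).
Per channel, c → c + 0.6(0 − c):
  R: 230 − 138 = 92 → 92
  G: 126 + 0.6×(0−126) = 126 − 75.6 = 50.4 → 50
  B: 100 + 0.6×(0−100) = 100 − 60 = 40 → 40
After the shade: rgb(92, 50, 40) = #5c3228.
Per channel, c → c + 0.6(255 − c):
  R: 92 + 0.6×(255−92) = 92 + 97.8 = 189.8 → 190
  G: 50 + 123 = 173 → 173
  B: 40 + 129 = 169 → 169
rgb(190, 173, 169) = #beada9.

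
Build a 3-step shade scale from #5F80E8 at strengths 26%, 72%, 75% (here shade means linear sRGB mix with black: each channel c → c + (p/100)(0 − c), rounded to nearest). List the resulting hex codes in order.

#5F80E8 is rgb(95, 128, 232).
26%: (95 − 24.7 = 70.3→70, 128 − 33.28 = 94.72→95, 232 − 60.32 = 171.68→172) → #465FAC
72%: (95 − 68.4 = 26.6→27, 128 − 92.16 = 35.84→36, 232 − 167.04 = 64.96→65) → #1B2441
75%: (95 − 71.25 = 23.75→24, 128 − 96 = 32→32, 232 − 174 = 58→58) → #18203A

#465FAC, #1B2441, #18203A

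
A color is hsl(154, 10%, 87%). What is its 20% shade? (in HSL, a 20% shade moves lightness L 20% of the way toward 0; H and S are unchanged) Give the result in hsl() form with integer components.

hsl(154, 10%, 70%)

L moves 20% from 87 toward 0: 87 − 17.4 = 69.6 → 70.
H and S are unchanged.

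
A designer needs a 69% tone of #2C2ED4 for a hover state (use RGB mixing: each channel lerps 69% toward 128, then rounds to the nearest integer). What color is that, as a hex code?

#66679A

#2C2ED4 is rgb(44, 46, 212).
Lerp each channel 69% toward 128:
  R: 44 + 0.69×(128−44) = 44 + 57.96 = 101.96 → 102
  G: 46 + 0.69×(128−46) = 46 + 56.58 = 102.58 → 103
  B: 212 − 57.96 = 154.04 → 154
rgb(102, 103, 154) = #66679A.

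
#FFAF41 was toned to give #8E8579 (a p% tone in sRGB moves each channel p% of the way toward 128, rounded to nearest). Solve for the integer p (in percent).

89%

#FFAF41 is rgb(255, 175, 65); #8E8579 is rgb(142, 133, 121).
On the R channel (widest range): 142 ≈ 255 + (p/100)(128 − 255), so p ≈ 100×(142 − 255)/(128 − 255) = -11300/-127 = 88.98.
p = 89 reproduces all three channels after rounding.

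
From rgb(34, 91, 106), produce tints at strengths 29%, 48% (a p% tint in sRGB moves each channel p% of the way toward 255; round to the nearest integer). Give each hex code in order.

#628B95, #8CAAB2

29%: (34 + 64.09 = 98.09→98, 91 + 47.56 = 138.56→139, 106 + 43.21 = 149.21→149) → #628B95
48%: (34 + 106.08 = 140.08→140, 91 + 78.72 = 169.72→170, 106 + 71.52 = 177.52→178) → #8CAAB2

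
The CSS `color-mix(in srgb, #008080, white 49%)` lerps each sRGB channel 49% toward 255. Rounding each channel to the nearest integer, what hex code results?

#7dbebe

#008080 is rgb(0, 128, 128).
Lerp each channel 49% toward 255:
  R: 0 + 0.49×(255−0) = 0 + 124.95 = 124.95 → 125
  G: 128 + 0.49×(255−128) = 128 + 62.23 = 190.23 → 190
  B: 128 + 62.23 = 190.23 → 190
rgb(125, 190, 190) = #7dbebe.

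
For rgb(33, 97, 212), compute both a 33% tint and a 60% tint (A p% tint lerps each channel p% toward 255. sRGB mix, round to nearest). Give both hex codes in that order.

#6A95E2, #A6C0EE

33% tint:
  R: 33 + 73.26 = 106.26 → 106
  G: 97 + 0.33×(255−97) = 97 + 52.14 = 149.14 → 149
  B: 212 + 0.33×(255−212) = 212 + 14.19 = 226.19 → 226
  → #6A95E2
60% tint:
  R: 33 + 0.6×(255−33) = 33 + 133.2 = 166.2 → 166
  G: 97 + 0.6×(255−97) = 97 + 94.8 = 191.8 → 192
  B: 212 + 25.8 = 237.8 → 238
  → #A6C0EE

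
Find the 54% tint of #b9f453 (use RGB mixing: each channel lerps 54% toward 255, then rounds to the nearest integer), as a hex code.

#b9f453 is rgb(185, 244, 83).
Per channel, c → c + 0.54(255 − c):
  R: 185 + 37.8 = 222.8 → 223
  G: 244 + 5.94 = 249.94 → 250
  B: 83 + 92.88 = 175.88 → 176
rgb(223, 250, 176) = #dffab0.

#dffab0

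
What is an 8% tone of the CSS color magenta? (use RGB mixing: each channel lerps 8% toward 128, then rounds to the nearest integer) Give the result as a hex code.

#f50af5

CSS magenta is rgb(255, 0, 255).
Lerp each channel 8% toward 128:
  R: 255 − 10.16 = 244.84 → 245
  G: 0 + 10.24 = 10.24 → 10
  B: 255 − 10.16 = 244.84 → 245
rgb(245, 10, 245) = #f50af5.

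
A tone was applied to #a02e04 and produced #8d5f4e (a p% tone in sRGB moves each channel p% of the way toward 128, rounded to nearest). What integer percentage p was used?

#a02e04 is rgb(160, 46, 4); #8d5f4e is rgb(141, 95, 78).
On the B channel (widest range): 78 ≈ 4 + (p/100)(128 − 4), so p ≈ 100×(78 − 4)/(128 − 4) = 7400/124 = 59.68.
p = 60 reproduces all three channels after rounding.

60%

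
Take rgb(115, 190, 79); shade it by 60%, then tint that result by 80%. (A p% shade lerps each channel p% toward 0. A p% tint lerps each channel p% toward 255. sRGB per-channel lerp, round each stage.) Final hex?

#D5DBD2

A 60% shade moves each channel 60% toward 0:
  R: 115 − 69 = 46 → 46
  G: 190 + 0.6×(0−190) = 190 − 114 = 76 → 76
  B: 79 + 0.6×(0−79) = 79 − 47.4 = 31.6 → 32
After the shade: rgb(46, 76, 32) = #2E4C20.
Lerp each channel 80% toward 255:
  R: 46 + 0.8×(255−46) = 46 + 167.2 = 213.2 → 213
  G: 76 + 0.8×(255−76) = 76 + 143.2 = 219.2 → 219
  B: 32 + 0.8×(255−32) = 32 + 178.4 = 210.4 → 210
rgb(213, 219, 210) = #D5DBD2.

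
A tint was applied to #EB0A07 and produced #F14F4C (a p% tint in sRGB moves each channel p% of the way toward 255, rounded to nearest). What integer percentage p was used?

28%

#EB0A07 is rgb(235, 10, 7); #F14F4C is rgb(241, 79, 76).
On the B channel (widest range): 76 ≈ 7 + (p/100)(255 − 7), so p ≈ 100×(76 − 7)/(255 − 7) = 6900/248 = 27.82.
p = 28 reproduces all three channels after rounding.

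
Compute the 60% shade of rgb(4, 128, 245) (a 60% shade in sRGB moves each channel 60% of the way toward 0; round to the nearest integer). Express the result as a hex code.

#023362

Lerp each channel 60% toward 0:
  R: 4 + 0.6×(0−4) = 4 − 2.4 = 1.6 → 2
  G: 128 − 76.8 = 51.2 → 51
  B: 245 − 147 = 98 → 98
rgb(2, 51, 98) = #023362.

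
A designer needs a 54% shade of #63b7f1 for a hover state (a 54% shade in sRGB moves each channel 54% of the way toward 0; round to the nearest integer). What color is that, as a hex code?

#63b7f1 is rgb(99, 183, 241).
Lerp each channel 54% toward 0:
  R: 99 + 0.54×(0−99) = 99 − 53.46 = 45.54 → 46
  G: 183 + 0.54×(0−183) = 183 − 98.82 = 84.18 → 84
  B: 241 + 0.54×(0−241) = 241 − 130.14 = 110.86 → 111
rgb(46, 84, 111) = #2e546f.

#2e546f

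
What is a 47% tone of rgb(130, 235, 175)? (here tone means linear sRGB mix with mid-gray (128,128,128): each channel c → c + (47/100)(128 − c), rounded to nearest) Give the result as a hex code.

Per channel, c → c + 0.47(128 − c):
  R: 130 + 0.47×(128−130) = 130 − 0.94 = 129.06 → 129
  G: 235 + 0.47×(128−235) = 235 − 50.29 = 184.71 → 185
  B: 175 + 0.47×(128−175) = 175 − 22.09 = 152.91 → 153
rgb(129, 185, 153) = #81B999.

#81B999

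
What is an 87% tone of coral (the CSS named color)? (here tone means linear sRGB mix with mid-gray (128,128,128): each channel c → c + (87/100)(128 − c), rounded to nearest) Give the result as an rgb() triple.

rgb(145, 128, 122)

CSS coral is rgb(255, 127, 80).
Per channel, c → c + 0.87(128 − c):
  R: 255 + 0.87×(128−255) = 255 − 110.49 = 144.51 → 145
  G: 127 + 0.87×(128−127) = 127 + 0.87 = 127.87 → 128
  B: 80 + 0.87×(128−80) = 80 + 41.76 = 121.76 → 122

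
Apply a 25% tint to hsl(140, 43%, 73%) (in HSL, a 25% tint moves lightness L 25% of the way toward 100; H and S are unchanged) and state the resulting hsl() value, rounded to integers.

L moves 25% from 73 toward 100: 73 + 6.75 = 79.75 → 80.
H and S are unchanged.

hsl(140, 43%, 80%)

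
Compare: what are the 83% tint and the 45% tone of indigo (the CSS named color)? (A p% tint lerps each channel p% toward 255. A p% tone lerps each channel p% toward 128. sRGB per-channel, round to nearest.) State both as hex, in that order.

CSS indigo is rgb(75, 0, 130).
83% tint:
  R: 75 + 149.4 = 224.4 → 224
  G: 0 + 0.83×(255−0) = 0 + 211.65 = 211.65 → 212
  B: 130 + 0.83×(255−130) = 130 + 103.75 = 233.75 → 234
  → #e0d4ea
45% tone:
  R: 75 + 23.85 = 98.85 → 99
  G: 0 + 0.45×(128−0) = 0 + 57.6 = 57.6 → 58
  B: 130 + 0.45×(128−130) = 130 − 0.9 = 129.1 → 129
  → #633a81

#e0d4ea, #633a81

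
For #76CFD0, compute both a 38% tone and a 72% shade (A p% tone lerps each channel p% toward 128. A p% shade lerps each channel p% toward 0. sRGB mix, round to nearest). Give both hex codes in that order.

#7AB1B2, #213A3A

#76CFD0 is rgb(118, 207, 208).
38% tone:
  R: 118 + 0.38×(128−118) = 118 + 3.8 = 121.8 → 122
  G: 207 + 0.38×(128−207) = 207 − 30.02 = 176.98 → 177
  B: 208 − 30.4 = 177.6 → 178
  → #7AB1B2
72% shade:
  R: 118 + 0.72×(0−118) = 118 − 84.96 = 33.04 → 33
  G: 207 + 0.72×(0−207) = 207 − 149.04 = 57.96 → 58
  B: 208 + 0.72×(0−208) = 208 − 149.76 = 58.24 → 58
  → #213A3A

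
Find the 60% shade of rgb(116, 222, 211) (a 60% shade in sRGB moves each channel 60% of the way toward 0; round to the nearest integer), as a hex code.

#2e5954

Lerp each channel 60% toward 0:
  R: 116 − 69.6 = 46.4 → 46
  G: 222 + 0.6×(0−222) = 222 − 133.2 = 88.8 → 89
  B: 211 − 126.6 = 84.4 → 84
rgb(46, 89, 84) = #2e5954.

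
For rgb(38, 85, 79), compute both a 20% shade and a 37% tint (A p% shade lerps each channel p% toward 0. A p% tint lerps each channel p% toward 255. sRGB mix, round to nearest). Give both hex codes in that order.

20% shade:
  R: 38 + 0.2×(0−38) = 38 − 7.6 = 30.4 → 30
  G: 85 + 0.2×(0−85) = 85 − 17 = 68 → 68
  B: 79 − 15.8 = 63.2 → 63
  → #1E443F
37% tint:
  R: 38 + 0.37×(255−38) = 38 + 80.29 = 118.29 → 118
  G: 85 + 0.37×(255−85) = 85 + 62.9 = 147.9 → 148
  B: 79 + 65.12 = 144.12 → 144
  → #769490

#1E443F, #769490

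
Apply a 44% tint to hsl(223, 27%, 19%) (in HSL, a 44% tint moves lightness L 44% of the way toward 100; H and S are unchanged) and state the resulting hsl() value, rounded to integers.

L moves 44% from 19 toward 100: 19 + 35.64 = 54.64 → 55.
H and S are unchanged.

hsl(223, 27%, 55%)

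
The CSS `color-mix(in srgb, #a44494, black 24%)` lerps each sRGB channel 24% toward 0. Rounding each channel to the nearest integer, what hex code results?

#a44494 is rgb(164, 68, 148).
A 24% shade moves each channel 24% toward 0:
  R: 164 − 39.36 = 124.64 → 125
  G: 68 + 0.24×(0−68) = 68 − 16.32 = 51.68 → 52
  B: 148 + 0.24×(0−148) = 148 − 35.52 = 112.48 → 112
rgb(125, 52, 112) = #7d3470.

#7d3470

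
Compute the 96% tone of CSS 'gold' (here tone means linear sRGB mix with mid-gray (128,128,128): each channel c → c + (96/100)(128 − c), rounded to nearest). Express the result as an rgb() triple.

CSS gold is rgb(255, 215, 0).
Per channel, c → c + 0.96(128 − c):
  R: 255 + 0.96×(128−255) = 255 − 121.92 = 133.08 → 133
  G: 215 + 0.96×(128−215) = 215 − 83.52 = 131.48 → 131
  B: 0 + 122.88 = 122.88 → 123

rgb(133, 131, 123)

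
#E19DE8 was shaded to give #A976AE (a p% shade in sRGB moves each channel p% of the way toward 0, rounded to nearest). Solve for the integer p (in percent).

25%

#E19DE8 is rgb(225, 157, 232); #A976AE is rgb(169, 118, 174).
On the B channel (widest range): 174 ≈ 232 + (p/100)(0 − 232), so p ≈ 100×(174 − 232)/(0 − 232) = -5800/-232 = 25.00.
p = 25 reproduces all three channels after rounding.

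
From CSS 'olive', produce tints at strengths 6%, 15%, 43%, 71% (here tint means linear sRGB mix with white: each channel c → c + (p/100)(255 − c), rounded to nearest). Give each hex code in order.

#88880f, #939326, #b7b76e, #dadab5

CSS olive is rgb(128, 128, 0).
6%: (128 + 7.62 = 135.62→136, 128 + 7.62 = 135.62→136, 0 + 15.3 = 15.3→15) → #88880f
15%: (128 + 19.05 = 147.05→147, 128 + 19.05 = 147.05→147, 0 + 38.25 = 38.25→38) → #939326
43%: (128 + 54.61 = 182.61→183, 128 + 54.61 = 182.61→183, 0 + 109.65 = 109.65→110) → #b7b76e
71%: (128 + 90.17 = 218.17→218, 128 + 90.17 = 218.17→218, 0 + 181.05 = 181.05→181) → #dadab5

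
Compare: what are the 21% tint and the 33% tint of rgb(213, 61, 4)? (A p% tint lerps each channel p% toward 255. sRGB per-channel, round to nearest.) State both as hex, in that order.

21% tint:
  R: 213 + 8.82 = 221.82 → 222
  G: 61 + 40.74 = 101.74 → 102
  B: 4 + 0.21×(255−4) = 4 + 52.71 = 56.71 → 57
  → #de6639
33% tint:
  R: 213 + 0.33×(255−213) = 213 + 13.86 = 226.86 → 227
  G: 61 + 0.33×(255−61) = 61 + 64.02 = 125.02 → 125
  B: 4 + 82.83 = 86.83 → 87
  → #e37d57

#de6639, #e37d57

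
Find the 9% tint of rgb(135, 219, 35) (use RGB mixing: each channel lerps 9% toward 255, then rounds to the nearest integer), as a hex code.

Lerp each channel 9% toward 255:
  R: 135 + 0.09×(255−135) = 135 + 10.8 = 145.8 → 146
  G: 219 + 0.09×(255−219) = 219 + 3.24 = 222.24 → 222
  B: 35 + 0.09×(255−35) = 35 + 19.8 = 54.8 → 55
rgb(146, 222, 55) = #92DE37.

#92DE37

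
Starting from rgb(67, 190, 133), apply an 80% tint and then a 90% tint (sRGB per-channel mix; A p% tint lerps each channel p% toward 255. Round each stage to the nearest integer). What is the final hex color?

Per channel, c → c + 0.8(255 − c):
  R: 67 + 0.8×(255−67) = 67 + 150.4 = 217.4 → 217
  G: 190 + 0.8×(255−190) = 190 + 52 = 242 → 242
  B: 133 + 97.6 = 230.6 → 231
After the tint: rgb(217, 242, 231) = #d9f2e7.
A 90% tint moves each channel 90% toward 255:
  R: 217 + 34.2 = 251.2 → 251
  G: 242 + 0.9×(255−242) = 242 + 11.7 = 253.7 → 254
  B: 231 + 21.6 = 252.6 → 253
rgb(251, 254, 253) = #fbfefd.

#fbfefd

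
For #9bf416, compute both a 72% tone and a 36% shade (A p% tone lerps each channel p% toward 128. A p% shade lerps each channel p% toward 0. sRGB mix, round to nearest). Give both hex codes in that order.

#9bf416 is rgb(155, 244, 22).
72% tone:
  R: 155 + 0.72×(128−155) = 155 − 19.44 = 135.56 → 136
  G: 244 − 83.52 = 160.48 → 160
  B: 22 + 76.32 = 98.32 → 98
  → #88a062
36% shade:
  R: 155 + 0.36×(0−155) = 155 − 55.8 = 99.2 → 99
  G: 244 − 87.84 = 156.16 → 156
  B: 22 + 0.36×(0−22) = 22 − 7.92 = 14.08 → 14
  → #639c0e

#88a062, #639c0e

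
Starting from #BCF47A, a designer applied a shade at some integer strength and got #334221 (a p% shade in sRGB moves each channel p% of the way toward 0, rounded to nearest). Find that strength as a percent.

73%

#BCF47A is rgb(188, 244, 122); #334221 is rgb(51, 66, 33).
On the G channel (widest range): 66 ≈ 244 + (p/100)(0 − 244), so p ≈ 100×(66 − 244)/(0 − 244) = -17800/-244 = 72.95.
p = 73 reproduces all three channels after rounding.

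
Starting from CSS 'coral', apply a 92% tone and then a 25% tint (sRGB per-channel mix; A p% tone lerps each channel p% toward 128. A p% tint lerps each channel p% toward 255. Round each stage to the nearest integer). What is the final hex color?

CSS coral is rgb(255, 127, 80).
Lerp each channel 92% toward 128:
  R: 255 + 0.92×(128−255) = 255 − 116.84 = 138.16 → 138
  G: 127 + 0.92×(128−127) = 127 + 0.92 = 127.92 → 128
  B: 80 + 0.92×(128−80) = 80 + 44.16 = 124.16 → 124
After the tone: rgb(138, 128, 124) = #8a807c.
Lerp each channel 25% toward 255:
  R: 138 + 0.25×(255−138) = 138 + 29.25 = 167.25 → 167
  G: 128 + 0.25×(255−128) = 128 + 31.75 = 159.75 → 160
  B: 124 + 32.75 = 156.75 → 157
rgb(167, 160, 157) = #a7a09d.

#a7a09d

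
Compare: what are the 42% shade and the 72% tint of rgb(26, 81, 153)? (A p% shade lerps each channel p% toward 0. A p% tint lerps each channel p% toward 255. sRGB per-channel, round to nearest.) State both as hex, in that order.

42% shade:
  R: 26 − 10.92 = 15.08 → 15
  G: 81 − 34.02 = 46.98 → 47
  B: 153 − 64.26 = 88.74 → 89
  → #0F2F59
72% tint:
  R: 26 + 164.88 = 190.88 → 191
  G: 81 + 125.28 = 206.28 → 206
  B: 153 + 0.72×(255−153) = 153 + 73.44 = 226.44 → 226
  → #BFCEE2

#0F2F59, #BFCEE2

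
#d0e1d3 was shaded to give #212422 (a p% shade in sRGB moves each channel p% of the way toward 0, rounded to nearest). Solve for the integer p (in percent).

#d0e1d3 is rgb(208, 225, 211); #212422 is rgb(33, 36, 34).
On the G channel (widest range): 36 ≈ 225 + (p/100)(0 − 225), so p ≈ 100×(36 − 225)/(0 − 225) = -18900/-225 = 84.00.
p = 84 reproduces all three channels after rounding.

84%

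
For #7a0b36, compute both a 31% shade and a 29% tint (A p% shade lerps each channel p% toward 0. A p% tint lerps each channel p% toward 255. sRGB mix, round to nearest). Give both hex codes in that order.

#540825, #a15270

#7a0b36 is rgb(122, 11, 54).
31% shade:
  R: 122 + 0.31×(0−122) = 122 − 37.82 = 84.18 → 84
  G: 11 + 0.31×(0−11) = 11 − 3.41 = 7.59 → 8
  B: 54 − 16.74 = 37.26 → 37
  → #540825
29% tint:
  R: 122 + 0.29×(255−122) = 122 + 38.57 = 160.57 → 161
  G: 11 + 0.29×(255−11) = 11 + 70.76 = 81.76 → 82
  B: 54 + 58.29 = 112.29 → 112
  → #a15270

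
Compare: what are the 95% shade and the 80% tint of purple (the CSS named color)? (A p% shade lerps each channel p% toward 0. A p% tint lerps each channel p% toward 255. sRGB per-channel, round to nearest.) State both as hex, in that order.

CSS purple is rgb(128, 0, 128).
95% shade:
  R: 128 + 0.95×(0−128) = 128 − 121.6 = 6.4 → 6
  G: 0 + 0 = 0 → 0
  B: 128 + 0.95×(0−128) = 128 − 121.6 = 6.4 → 6
  → #060006
80% tint:
  R: 128 + 0.8×(255−128) = 128 + 101.6 = 229.6 → 230
  G: 0 + 0.8×(255−0) = 0 + 204 = 204 → 204
  B: 128 + 101.6 = 229.6 → 230
  → #E6CCE6

#060006, #E6CCE6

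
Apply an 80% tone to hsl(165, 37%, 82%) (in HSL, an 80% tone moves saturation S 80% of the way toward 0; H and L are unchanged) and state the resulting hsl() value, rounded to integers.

hsl(165, 7%, 82%)

S moves 80% from 37 toward 0: 37 − 29.6 = 7.4 → 7.
H and L are unchanged.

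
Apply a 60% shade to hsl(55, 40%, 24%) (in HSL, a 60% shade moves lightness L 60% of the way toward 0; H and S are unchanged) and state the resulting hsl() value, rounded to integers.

L moves 60% from 24 toward 0: 24 − 14.4 = 9.6 → 10.
H and S are unchanged.

hsl(55, 40%, 10%)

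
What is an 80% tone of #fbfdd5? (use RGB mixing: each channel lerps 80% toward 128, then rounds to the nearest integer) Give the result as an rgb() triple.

rgb(153, 153, 145)

#fbfdd5 is rgb(251, 253, 213).
Lerp each channel 80% toward 128:
  R: 251 − 98.4 = 152.6 → 153
  G: 253 − 100 = 153 → 153
  B: 213 + 0.8×(128−213) = 213 − 68 = 145 → 145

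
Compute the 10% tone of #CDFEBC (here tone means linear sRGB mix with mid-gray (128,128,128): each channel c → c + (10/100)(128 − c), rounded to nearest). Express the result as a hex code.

#CDFEBC is rgb(205, 254, 188).
A 10% tone moves each channel 10% toward 128:
  R: 205 − 7.7 = 197.3 → 197
  G: 254 + 0.1×(128−254) = 254 − 12.6 = 241.4 → 241
  B: 188 + 0.1×(128−188) = 188 − 6 = 182 → 182
rgb(197, 241, 182) = #C5F1B6.

#C5F1B6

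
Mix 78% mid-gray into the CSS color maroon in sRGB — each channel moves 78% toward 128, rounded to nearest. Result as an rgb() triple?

rgb(128, 100, 100)

CSS maroon is rgb(128, 0, 0).
A 78% tone moves each channel 78% toward 128:
  R: 128 + 0.78×(128−128) = 128 + 0 = 128 → 128
  G: 0 + 99.84 = 99.84 → 100
  B: 0 + 0.78×(128−0) = 0 + 99.84 = 99.84 → 100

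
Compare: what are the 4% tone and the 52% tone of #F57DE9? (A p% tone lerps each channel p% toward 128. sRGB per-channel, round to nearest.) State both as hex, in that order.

#F57DE9 is rgb(245, 125, 233).
4% tone:
  R: 245 + 0.04×(128−245) = 245 − 4.68 = 240.32 → 240
  G: 125 + 0.12 = 125.12 → 125
  B: 233 + 0.04×(128−233) = 233 − 4.2 = 228.8 → 229
  → #F07DE5
52% tone:
  R: 245 + 0.52×(128−245) = 245 − 60.84 = 184.16 → 184
  G: 125 + 1.56 = 126.56 → 127
  B: 233 − 54.6 = 178.4 → 178
  → #B87FB2

#F07DE5, #B87FB2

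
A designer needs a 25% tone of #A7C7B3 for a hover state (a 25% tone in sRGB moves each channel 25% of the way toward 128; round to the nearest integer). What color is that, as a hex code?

#A7C7B3 is rgb(167, 199, 179).
Per channel, c → c + 0.25(128 − c):
  R: 167 + 0.25×(128−167) = 167 − 9.75 = 157.25 → 157
  G: 199 + 0.25×(128−199) = 199 − 17.75 = 181.25 → 181
  B: 179 + 0.25×(128−179) = 179 − 12.75 = 166.25 → 166
rgb(157, 181, 166) = #9DB5A6.

#9DB5A6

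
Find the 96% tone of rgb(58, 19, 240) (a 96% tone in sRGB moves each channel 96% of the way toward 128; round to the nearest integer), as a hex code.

#7D7C84

Per channel, c → c + 0.96(128 − c):
  R: 58 + 0.96×(128−58) = 58 + 67.2 = 125.2 → 125
  G: 19 + 104.64 = 123.64 → 124
  B: 240 + 0.96×(128−240) = 240 − 107.52 = 132.48 → 132
rgb(125, 124, 132) = #7D7C84.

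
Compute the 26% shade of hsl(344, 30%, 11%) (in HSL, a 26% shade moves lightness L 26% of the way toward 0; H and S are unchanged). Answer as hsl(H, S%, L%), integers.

L moves 26% from 11 toward 0: 11 − 2.86 = 8.14 → 8.
H and S are unchanged.

hsl(344, 30%, 8%)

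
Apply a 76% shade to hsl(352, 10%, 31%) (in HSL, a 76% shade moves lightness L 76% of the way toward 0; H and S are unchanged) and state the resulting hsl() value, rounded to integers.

L moves 76% from 31 toward 0: 31 − 23.56 = 7.44 → 7.
H and S are unchanged.

hsl(352, 10%, 7%)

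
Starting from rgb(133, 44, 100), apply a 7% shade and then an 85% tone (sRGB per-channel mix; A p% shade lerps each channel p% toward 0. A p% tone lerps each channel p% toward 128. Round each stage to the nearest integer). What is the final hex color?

#7f737b

A 7% shade moves each channel 7% toward 0:
  R: 133 − 9.31 = 123.69 → 124
  G: 44 + 0.07×(0−44) = 44 − 3.08 = 40.92 → 41
  B: 100 + 0.07×(0−100) = 100 − 7 = 93 → 93
After the shade: rgb(124, 41, 93) = #7c295d.
An 85% tone moves each channel 85% toward 128:
  R: 124 + 0.85×(128−124) = 124 + 3.4 = 127.4 → 127
  G: 41 + 0.85×(128−41) = 41 + 73.95 = 114.95 → 115
  B: 93 + 0.85×(128−93) = 93 + 29.75 = 122.75 → 123
rgb(127, 115, 123) = #7f737b.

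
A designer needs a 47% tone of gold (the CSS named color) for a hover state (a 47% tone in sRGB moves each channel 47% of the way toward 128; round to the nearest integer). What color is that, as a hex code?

CSS gold is rgb(255, 215, 0).
A 47% tone moves each channel 47% toward 128:
  R: 255 − 59.69 = 195.31 → 195
  G: 215 − 40.89 = 174.11 → 174
  B: 0 + 0.47×(128−0) = 0 + 60.16 = 60.16 → 60
rgb(195, 174, 60) = #c3ae3c.

#c3ae3c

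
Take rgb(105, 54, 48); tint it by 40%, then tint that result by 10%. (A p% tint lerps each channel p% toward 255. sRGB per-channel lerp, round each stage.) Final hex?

Per channel, c → c + 0.4(255 − c):
  R: 105 + 0.4×(255−105) = 105 + 60 = 165 → 165
  G: 54 + 80.4 = 134.4 → 134
  B: 48 + 0.4×(255−48) = 48 + 82.8 = 130.8 → 131
After the tint: rgb(165, 134, 131) = #a58683.
A 10% tint moves each channel 10% toward 255:
  R: 165 + 9 = 174 → 174
  G: 134 + 12.1 = 146.1 → 146
  B: 131 + 12.4 = 143.4 → 143
rgb(174, 146, 143) = #ae928f.

#ae928f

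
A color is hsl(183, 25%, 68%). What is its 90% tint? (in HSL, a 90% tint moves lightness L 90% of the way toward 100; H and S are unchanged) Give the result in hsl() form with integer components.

L moves 90% from 68 toward 100: 68 + 28.8 = 96.8 → 97.
H and S are unchanged.

hsl(183, 25%, 97%)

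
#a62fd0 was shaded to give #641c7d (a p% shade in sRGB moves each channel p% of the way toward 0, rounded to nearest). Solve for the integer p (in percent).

#a62fd0 is rgb(166, 47, 208); #641c7d is rgb(100, 28, 125).
On the B channel (widest range): 125 ≈ 208 + (p/100)(0 − 208), so p ≈ 100×(125 − 208)/(0 − 208) = -8300/-208 = 39.90.
p = 40 reproduces all three channels after rounding.

40%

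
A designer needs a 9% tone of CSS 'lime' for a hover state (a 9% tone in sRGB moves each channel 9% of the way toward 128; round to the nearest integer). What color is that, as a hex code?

#0CF40C

CSS lime is rgb(0, 255, 0).
Per channel, c → c + 0.09(128 − c):
  R: 0 + 11.52 = 11.52 → 12
  G: 255 − 11.43 = 243.57 → 244
  B: 0 + 11.52 = 11.52 → 12
rgb(12, 244, 12) = #0CF40C.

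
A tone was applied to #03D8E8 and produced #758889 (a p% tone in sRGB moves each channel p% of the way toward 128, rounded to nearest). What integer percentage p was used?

91%

#03D8E8 is rgb(3, 216, 232); #758889 is rgb(117, 136, 137).
On the R channel (widest range): 117 ≈ 3 + (p/100)(128 − 3), so p ≈ 100×(117 − 3)/(128 − 3) = 11400/125 = 91.20.
p = 91 reproduces all three channels after rounding.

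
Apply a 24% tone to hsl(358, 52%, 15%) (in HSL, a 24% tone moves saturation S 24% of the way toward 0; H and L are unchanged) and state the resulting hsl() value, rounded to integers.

hsl(358, 40%, 15%)

S moves 24% from 52 toward 0: 52 − 12.48 = 39.52 → 40.
H and L are unchanged.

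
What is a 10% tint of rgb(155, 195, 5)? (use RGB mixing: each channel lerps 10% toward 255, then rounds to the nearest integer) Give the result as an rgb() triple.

rgb(165, 201, 30)

Lerp each channel 10% toward 255:
  R: 155 + 0.1×(255−155) = 155 + 10 = 165 → 165
  G: 195 + 0.1×(255−195) = 195 + 6 = 201 → 201
  B: 5 + 0.1×(255−5) = 5 + 25 = 30 → 30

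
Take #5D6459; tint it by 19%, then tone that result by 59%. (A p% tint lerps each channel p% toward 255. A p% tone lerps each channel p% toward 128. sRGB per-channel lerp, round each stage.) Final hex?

#5D6459 is rgb(93, 100, 89).
Lerp each channel 19% toward 255:
  R: 93 + 0.19×(255−93) = 93 + 30.78 = 123.78 → 124
  G: 100 + 0.19×(255−100) = 100 + 29.45 = 129.45 → 129
  B: 89 + 31.54 = 120.54 → 121
After the tint: rgb(124, 129, 121) = #7C8179.
A 59% tone moves each channel 59% toward 128:
  R: 124 + 2.36 = 126.36 → 126
  G: 129 + 0.59×(128−129) = 129 − 0.59 = 128.41 → 128
  B: 121 + 4.13 = 125.13 → 125
rgb(126, 128, 125) = #7E807D.

#7E807D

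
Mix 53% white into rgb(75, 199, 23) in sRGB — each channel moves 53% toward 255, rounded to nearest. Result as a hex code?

#aae592

Lerp each channel 53% toward 255:
  R: 75 + 95.4 = 170.4 → 170
  G: 199 + 0.53×(255−199) = 199 + 29.68 = 228.68 → 229
  B: 23 + 122.96 = 145.96 → 146
rgb(170, 229, 146) = #aae592.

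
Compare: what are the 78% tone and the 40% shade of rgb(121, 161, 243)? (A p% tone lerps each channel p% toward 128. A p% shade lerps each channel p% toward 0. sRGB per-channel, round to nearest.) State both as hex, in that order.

78% tone:
  R: 121 + 0.78×(128−121) = 121 + 5.46 = 126.46 → 126
  G: 161 − 25.74 = 135.26 → 135
  B: 243 − 89.7 = 153.3 → 153
  → #7e8799
40% shade:
  R: 121 + 0.4×(0−121) = 121 − 48.4 = 72.6 → 73
  G: 161 + 0.4×(0−161) = 161 − 64.4 = 96.6 → 97
  B: 243 − 97.2 = 145.8 → 146
  → #496192

#7e8799, #496192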